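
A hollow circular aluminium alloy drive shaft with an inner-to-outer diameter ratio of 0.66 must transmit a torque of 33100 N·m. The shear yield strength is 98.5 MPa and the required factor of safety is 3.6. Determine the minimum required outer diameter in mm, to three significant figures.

τ_allow = 98.5/3.6 = 27.36 MPa.
For a hollow shaft τ = 16T/[πd_o³(1−k⁴)] with k = 0.66, so 1−k⁴ = 0.8103.
d_o³ = 16T/[π τ_allow (1−k⁴)] = 16×3.3100×10^7/(π×27.36×0.8103) = 7.604×10^6 mm³.
d_o = 196.6 mm.

d_o = 197 mm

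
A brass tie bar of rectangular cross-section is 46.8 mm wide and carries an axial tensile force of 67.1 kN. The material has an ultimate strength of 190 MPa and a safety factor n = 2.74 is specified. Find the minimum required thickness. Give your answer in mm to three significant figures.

σ_allow = 190/2.74 = 69.34 MPa.
Required area A = F/σ_allow = 67100/69.34 = 967.7 mm².
t = A/w = 967.7/46.8 = 20.68 mm.

t = 20.7 mm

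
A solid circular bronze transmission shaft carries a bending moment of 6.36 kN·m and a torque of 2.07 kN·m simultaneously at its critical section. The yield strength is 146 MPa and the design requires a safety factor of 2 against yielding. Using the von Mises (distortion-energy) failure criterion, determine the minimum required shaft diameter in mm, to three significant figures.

σ_allow = σ_y/n = 146/2 = 73.00 MPa.
For a solid shaft σ_b = 32M/(πd³) and τ = 16T/(πd³), so the von Mises stress is σ' = (16/πd³)·√(4M²+3T²).
√(4M²+3T²) = √(4×(6.360×10^6)² + 3×(2.070×10^6)²) = 1.322×10^7 N·mm.
d³ = 16×1.322×10^7/(π×73.00) = 922000 mm³.
d = 97.33 mm.

d = 97.3 mm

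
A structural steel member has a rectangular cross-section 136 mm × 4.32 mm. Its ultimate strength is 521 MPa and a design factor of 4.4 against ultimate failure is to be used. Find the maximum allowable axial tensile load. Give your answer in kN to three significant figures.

σ_allow = 521/4.4 = 118.4 MPa.
A = 136×4.32 = 587.5 mm².
F_allow = σ_allow × A = 118.4×587.5 = 69570 N.

F_allow = 69.6 kN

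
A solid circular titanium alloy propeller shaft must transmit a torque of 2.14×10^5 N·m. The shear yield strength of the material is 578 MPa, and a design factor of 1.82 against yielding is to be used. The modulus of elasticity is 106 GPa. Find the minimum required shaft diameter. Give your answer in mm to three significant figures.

Allowable shear stress τ_allow = 578/1.82 = 317.6 MPa.
For a solid shaft τ = 16T/(πd³), so d³ = 16T/(π τ_allow) = 16×2.1400×10^8/(π×317.6) = 3.432×10^6 mm³.
d = (3.432×10^6)^(1/3) = 150.8 mm.

d = 151 mm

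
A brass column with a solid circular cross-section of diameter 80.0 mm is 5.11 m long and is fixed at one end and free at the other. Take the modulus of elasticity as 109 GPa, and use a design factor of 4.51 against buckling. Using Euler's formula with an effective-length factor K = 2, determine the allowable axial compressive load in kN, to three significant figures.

P_allow = 4.59 kN

I = πd⁴/64 = π×80.0⁴/64 = 2.011×10^6 mm⁴.
Effective length L_e = KL = 2×5.11 m = 10220 mm.
Euler critical load P_cr = π²EI/L_e² = π²×109000×2.011×10^6/10220² = 20710 N.
P_allow = P_cr/n = 20710/4.51 = 4592 N.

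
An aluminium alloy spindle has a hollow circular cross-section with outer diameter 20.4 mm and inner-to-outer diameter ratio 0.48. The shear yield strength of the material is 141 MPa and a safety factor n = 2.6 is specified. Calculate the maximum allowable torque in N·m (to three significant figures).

τ_allow = 141/2.6 = 54.23 MPa.
For a hollow shaft T_allow = τ_allow·πd_o³(1−k⁴)/16 with 1−k⁴ = 0.9469, so πd_o³(1−k⁴)/16 = 1578 mm³.
T_allow = 54.23×1578 = 85600 N·mm = 85.60 N·m.

T_allow = 85.6 N·m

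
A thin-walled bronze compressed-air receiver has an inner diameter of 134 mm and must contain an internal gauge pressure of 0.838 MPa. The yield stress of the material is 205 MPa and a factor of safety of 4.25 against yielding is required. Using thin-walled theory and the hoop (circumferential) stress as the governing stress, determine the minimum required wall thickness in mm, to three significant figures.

t = 1.16 mm

σ_allow = 205/4.25 = 48.24 MPa.
Hoop stress σ_h = pD/(2t), so t = pD/(2σ_allow) = 0.838×134/(2×48.24) = 1.164 mm.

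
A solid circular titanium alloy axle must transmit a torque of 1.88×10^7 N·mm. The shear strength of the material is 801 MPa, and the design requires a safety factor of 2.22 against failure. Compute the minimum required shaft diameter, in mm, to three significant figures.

Allowable shear stress τ_allow = 801/2.22 = 360.8 MPa.
For a solid shaft τ = 16T/(πd³), so d³ = 16T/(π τ_allow) = 16×1.8800×10^7/(π×360.8) = 265400 mm³.
d = (265400)^(1/3) = 64.26 mm.

d = 64.3 mm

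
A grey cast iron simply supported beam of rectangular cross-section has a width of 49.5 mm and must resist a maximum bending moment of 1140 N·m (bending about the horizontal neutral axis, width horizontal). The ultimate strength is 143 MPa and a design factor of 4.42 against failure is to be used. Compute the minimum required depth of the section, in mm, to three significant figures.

h = 65.4 mm

σ_allow = 143/4.42 = 32.35 MPa.
For a rectangular section σ = 6M/(bh²), so h² = 6M/(b σ_allow) = 6×1140000/(49.5×32.35) = 4271 mm².
h = 65.35 mm.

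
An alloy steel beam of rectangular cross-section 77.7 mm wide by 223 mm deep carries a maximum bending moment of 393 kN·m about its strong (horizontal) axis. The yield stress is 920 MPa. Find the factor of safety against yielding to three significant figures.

n = 1.51

Section modulus S = bh²/6 = 77.7×223²/6 = 644000 mm³.
σ = M/S = 3.9300×10^8/644000 = 610.3 MPa.
n = 920/610.3 = 1.508.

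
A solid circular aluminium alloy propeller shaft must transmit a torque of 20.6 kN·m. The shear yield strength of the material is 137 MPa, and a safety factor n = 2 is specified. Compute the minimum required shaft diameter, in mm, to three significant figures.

Allowable shear stress τ_allow = 137/2 = 68.50 MPa.
For a solid shaft τ = 16T/(πd³), so d³ = 16T/(π τ_allow) = 16×2.0600×10^7/(π×68.50) = 1.532×10^6 mm³.
d = (1.532×10^6)^(1/3) = 115.3 mm.

d = 115 mm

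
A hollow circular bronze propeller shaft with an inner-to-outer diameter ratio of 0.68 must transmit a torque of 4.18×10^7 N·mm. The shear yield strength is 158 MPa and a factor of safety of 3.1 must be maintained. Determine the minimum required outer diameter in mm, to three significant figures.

τ_allow = 158/3.1 = 50.97 MPa.
For a hollow shaft τ = 16T/[πd_o³(1−k⁴)] with k = 0.68, so 1−k⁴ = 0.7862.
d_o³ = 16T/[π τ_allow (1−k⁴)] = 16×4.1800×10^7/(π×50.97×0.7862) = 5.313×10^6 mm³.
d_o = 174.5 mm.

d_o = 174 mm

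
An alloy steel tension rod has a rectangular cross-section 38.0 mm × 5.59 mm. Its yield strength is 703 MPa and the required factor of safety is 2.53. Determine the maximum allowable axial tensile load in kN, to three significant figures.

σ_allow = 703/2.53 = 277.9 MPa.
A = 38.0×5.59 = 212.4 mm².
F_allow = σ_allow × A = 277.9×212.4 = 59020 N.

F_allow = 59.0 kN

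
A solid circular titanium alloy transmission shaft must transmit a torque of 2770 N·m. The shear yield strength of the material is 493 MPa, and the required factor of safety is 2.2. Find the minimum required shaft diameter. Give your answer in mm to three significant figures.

Allowable shear stress τ_allow = 493/2.2 = 224.1 MPa.
For a solid shaft τ = 16T/(πd³), so d³ = 16T/(π τ_allow) = 16×2770000/(π×224.1) = 62950 mm³.
d = (62950)^(1/3) = 39.78 mm.

d = 39.8 mm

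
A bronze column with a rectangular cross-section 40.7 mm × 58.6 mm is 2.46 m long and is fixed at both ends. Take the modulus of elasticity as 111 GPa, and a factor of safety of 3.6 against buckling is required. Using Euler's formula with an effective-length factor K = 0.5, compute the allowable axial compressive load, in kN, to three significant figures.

Buckling occurs about the weak axis: I_min = h·b³/12 = 58.6×40.7³/12 = 329200 mm⁴ (b = 40.7 mm is the smaller dimension).
Effective length L_e = KL = 0.5×2.46 m = 1230 mm.
Euler critical load P_cr = π²EI/L_e² = π²×111000×329200/1230² = 238400 N.
P_allow = P_cr/n = 238400/3.6 = 66220 N.

P_allow = 66.2 kN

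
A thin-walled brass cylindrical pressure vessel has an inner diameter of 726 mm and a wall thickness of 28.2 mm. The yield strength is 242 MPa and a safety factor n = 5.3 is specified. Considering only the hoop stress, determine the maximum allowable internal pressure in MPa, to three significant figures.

σ_allow = 242/5.3 = 45.66 MPa.
σ_h = pD/(2t) → p_allow = 2σ_allow t/D = 2×45.66×28.2/726 = 3.547 MPa.

p_allow = 3.55 MPa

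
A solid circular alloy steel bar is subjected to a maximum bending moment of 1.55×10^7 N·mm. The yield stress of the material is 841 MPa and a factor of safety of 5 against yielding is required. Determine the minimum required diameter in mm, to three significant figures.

d = 97.9 mm

σ_allow = 841/5 = 168.2 MPa.
For a solid circular section σ = 32M/(πd³), so d³ = 32M/(π σ_allow) = 32×1.5500×10^7/(π×168.2) = 938700 mm³.
d = 97.91 mm.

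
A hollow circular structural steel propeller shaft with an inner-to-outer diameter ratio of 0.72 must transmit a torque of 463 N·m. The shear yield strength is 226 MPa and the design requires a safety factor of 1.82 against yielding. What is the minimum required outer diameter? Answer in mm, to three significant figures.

d_o = 29.6 mm

τ_allow = 226/1.82 = 124.2 MPa.
For a hollow shaft τ = 16T/[πd_o³(1−k⁴)] with k = 0.72, so 1−k⁴ = 0.7313.
d_o³ = 16T/[π τ_allow (1−k⁴)] = 16×463000/(π×124.2×0.7313) = 25970 mm³.
d_o = 29.61 mm.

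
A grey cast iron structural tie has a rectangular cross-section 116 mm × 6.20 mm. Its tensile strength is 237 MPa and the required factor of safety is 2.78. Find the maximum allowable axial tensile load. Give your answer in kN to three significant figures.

σ_allow = 237/2.78 = 85.25 MPa.
A = 116×6.20 = 719.2 mm².
F_allow = σ_allow × A = 85.25×719.2 = 61310 N.

F_allow = 61.3 kN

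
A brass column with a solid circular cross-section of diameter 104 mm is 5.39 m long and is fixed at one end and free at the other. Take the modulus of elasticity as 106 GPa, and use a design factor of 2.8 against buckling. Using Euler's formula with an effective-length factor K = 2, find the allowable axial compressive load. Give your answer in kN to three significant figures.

P_allow = 18.5 kN

I = πd⁴/64 = π×104⁴/64 = 5.743×10^6 mm⁴.
Effective length L_e = KL = 2×5.39 m = 10780 mm.
Euler critical load P_cr = π²EI/L_e² = π²×106000×5.743×10^6/10780² = 51700 N.
P_allow = P_cr/n = 51700/2.8 = 18460 N.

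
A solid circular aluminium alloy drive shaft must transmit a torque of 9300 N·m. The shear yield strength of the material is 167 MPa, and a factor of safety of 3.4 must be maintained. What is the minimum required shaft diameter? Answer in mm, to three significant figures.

Allowable shear stress τ_allow = 167/3.4 = 49.12 MPa.
For a solid shaft τ = 16T/(πd³), so d³ = 16T/(π τ_allow) = 16×9300000/(π×49.12) = 964300 mm³.
d = (964300)^(1/3) = 98.80 mm.

d = 98.8 mm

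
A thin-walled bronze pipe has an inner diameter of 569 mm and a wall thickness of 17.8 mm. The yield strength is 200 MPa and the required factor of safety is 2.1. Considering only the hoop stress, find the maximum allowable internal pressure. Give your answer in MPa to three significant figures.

p_allow = 5.96 MPa

σ_allow = 200/2.1 = 95.24 MPa.
σ_h = pD/(2t) → p_allow = 2σ_allow t/D = 2×95.24×17.8/569 = 5.959 MPa.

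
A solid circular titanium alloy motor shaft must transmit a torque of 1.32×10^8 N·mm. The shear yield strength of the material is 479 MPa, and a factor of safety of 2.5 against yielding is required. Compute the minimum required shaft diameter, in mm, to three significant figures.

Allowable shear stress τ_allow = 479/2.5 = 191.6 MPa.
For a solid shaft τ = 16T/(πd³), so d³ = 16T/(π τ_allow) = 16×1.3200×10^8/(π×191.6) = 3.509×10^6 mm³.
d = (3.509×10^6)^(1/3) = 152.0 mm.

d = 152 mm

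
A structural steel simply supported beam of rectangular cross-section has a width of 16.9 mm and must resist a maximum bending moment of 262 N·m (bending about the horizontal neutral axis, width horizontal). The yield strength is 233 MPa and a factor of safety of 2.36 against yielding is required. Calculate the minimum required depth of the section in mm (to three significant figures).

σ_allow = 233/2.36 = 98.73 MPa.
For a rectangular section σ = 6M/(bh²), so h² = 6M/(b σ_allow) = 6×262000/(16.9×98.73) = 942.2 mm².
h = 30.69 mm.

h = 30.7 mm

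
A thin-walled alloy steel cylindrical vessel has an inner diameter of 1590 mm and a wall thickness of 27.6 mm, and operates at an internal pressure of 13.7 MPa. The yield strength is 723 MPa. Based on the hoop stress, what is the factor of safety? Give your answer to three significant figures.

n = 1.83

σ_h = pD/(2t) = 13.7×1590/(2×27.6) = 394.6 MPa.
n = 723/394.6 = 1.832.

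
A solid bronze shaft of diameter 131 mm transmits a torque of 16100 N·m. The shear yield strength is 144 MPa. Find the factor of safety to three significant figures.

τ = 16T/(πd³) = 16×1.6100×10^7/(π×131³) = 36.47 MPa.
n = τ_limit/τ = 144/36.47 = 3.948.

n = 3.95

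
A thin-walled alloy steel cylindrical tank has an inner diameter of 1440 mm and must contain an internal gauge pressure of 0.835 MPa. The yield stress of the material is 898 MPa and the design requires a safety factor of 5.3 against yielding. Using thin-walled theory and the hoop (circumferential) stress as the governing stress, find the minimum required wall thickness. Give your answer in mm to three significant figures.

σ_allow = 898/5.3 = 169.4 MPa.
Hoop stress σ_h = pD/(2t), so t = pD/(2σ_allow) = 0.835×1440/(2×169.4) = 3.548 mm.

t = 3.55 mm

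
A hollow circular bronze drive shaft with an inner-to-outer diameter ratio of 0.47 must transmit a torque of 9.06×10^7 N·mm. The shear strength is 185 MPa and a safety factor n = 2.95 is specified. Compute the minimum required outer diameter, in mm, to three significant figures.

τ_allow = 185/2.95 = 62.71 MPa.
For a hollow shaft τ = 16T/[πd_o³(1−k⁴)] with k = 0.47, so 1−k⁴ = 0.9512.
d_o³ = 16T/[π τ_allow (1−k⁴)] = 16×9.0600×10^7/(π×62.71×0.9512) = 7.735×10^6 mm³.
d_o = 197.8 mm.

d_o = 198 mm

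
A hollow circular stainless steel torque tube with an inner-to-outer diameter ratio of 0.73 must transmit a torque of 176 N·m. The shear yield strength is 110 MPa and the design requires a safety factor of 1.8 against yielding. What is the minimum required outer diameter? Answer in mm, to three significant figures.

τ_allow = 110/1.8 = 61.11 MPa.
For a hollow shaft τ = 16T/[πd_o³(1−k⁴)] with k = 0.73, so 1−k⁴ = 0.7160.
d_o³ = 16T/[π τ_allow (1−k⁴)] = 16×176000/(π×61.11×0.7160) = 20490 mm³.
d_o = 27.36 mm.

d_o = 27.4 mm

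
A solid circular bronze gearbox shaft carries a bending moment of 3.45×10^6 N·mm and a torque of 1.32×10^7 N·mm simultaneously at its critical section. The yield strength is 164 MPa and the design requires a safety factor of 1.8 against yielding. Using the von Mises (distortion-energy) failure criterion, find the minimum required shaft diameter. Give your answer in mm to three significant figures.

d = 110 mm

σ_allow = σ_y/n = 164/1.8 = 91.11 MPa.
For a solid shaft σ_b = 32M/(πd³) and τ = 16T/(πd³), so the von Mises stress is σ' = (16/πd³)·√(4M²+3T²).
√(4M²+3T²) = √(4×(3.450×10^6)² + 3×(1.320×10^7)²) = 2.388×10^7 N·mm.
d³ = 16×2.388×10^7/(π×91.11) = 1.335×10^6 mm³.
d = 110.1 mm.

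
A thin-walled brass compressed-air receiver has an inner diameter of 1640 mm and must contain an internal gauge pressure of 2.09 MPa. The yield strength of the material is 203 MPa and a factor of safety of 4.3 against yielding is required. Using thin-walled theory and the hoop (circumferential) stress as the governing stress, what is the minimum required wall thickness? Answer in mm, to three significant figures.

t = 36.3 mm

σ_allow = 203/4.3 = 47.21 MPa.
Hoop stress σ_h = pD/(2t), so t = pD/(2σ_allow) = 2.09×1640/(2×47.21) = 36.30 mm.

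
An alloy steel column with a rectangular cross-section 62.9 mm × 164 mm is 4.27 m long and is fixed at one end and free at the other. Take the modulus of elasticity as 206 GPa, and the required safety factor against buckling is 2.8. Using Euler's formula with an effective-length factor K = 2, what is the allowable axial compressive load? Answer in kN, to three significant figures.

Buckling occurs about the weak axis: I_min = h·b³/12 = 164×62.9³/12 = 3.401×10^6 mm⁴ (b = 62.9 mm is the smaller dimension).
Effective length L_e = KL = 2×4.27 m = 8540 mm.
Euler critical load P_cr = π²EI/L_e² = π²×206000×3.401×10^6/8540² = 94810 N.
P_allow = P_cr/n = 94810/2.8 = 33860 N.

P_allow = 33.9 kN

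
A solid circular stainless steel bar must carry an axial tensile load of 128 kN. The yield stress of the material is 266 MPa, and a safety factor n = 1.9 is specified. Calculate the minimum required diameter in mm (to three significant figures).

Allowable stress σ_allow = 266/1.9 = 140.0 MPa.
Required area A = F/σ_allow = 128000/140.0 = 914.3 mm².
A = πd²/4 → d = √(4A/π) = 34.12 mm.

d = 34.1 mm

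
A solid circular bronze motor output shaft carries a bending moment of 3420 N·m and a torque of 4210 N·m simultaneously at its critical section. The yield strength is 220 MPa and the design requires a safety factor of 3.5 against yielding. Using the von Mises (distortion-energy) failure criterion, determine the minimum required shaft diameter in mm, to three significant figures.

σ_allow = σ_y/n = 220/3.5 = 62.86 MPa.
For a solid shaft σ_b = 32M/(πd³) and τ = 16T/(πd³), so the von Mises stress is σ' = (16/πd³)·√(4M²+3T²).
√(4M²+3T²) = √(4×(3.420×10^6)² + 3×(4.210×10^6)²) = 9.998×10^6 N·mm.
d³ = 16×9.998×10^6/(π×62.86) = 810100 mm³.
d = 93.22 mm.

d = 93.2 mm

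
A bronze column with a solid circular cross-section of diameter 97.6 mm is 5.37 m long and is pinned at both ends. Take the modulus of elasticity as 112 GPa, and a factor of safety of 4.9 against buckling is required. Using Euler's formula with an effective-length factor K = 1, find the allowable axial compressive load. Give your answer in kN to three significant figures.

I = πd⁴/64 = π×97.6⁴/64 = 4.454×10^6 mm⁴.
Effective length L_e = KL = 1×5.37 m = 5370 mm.
Euler critical load P_cr = π²EI/L_e² = π²×112000×4.454×10^6/5370² = 170700 N.
P_allow = P_cr/n = 170700/4.9 = 34850 N.

P_allow = 34.8 kN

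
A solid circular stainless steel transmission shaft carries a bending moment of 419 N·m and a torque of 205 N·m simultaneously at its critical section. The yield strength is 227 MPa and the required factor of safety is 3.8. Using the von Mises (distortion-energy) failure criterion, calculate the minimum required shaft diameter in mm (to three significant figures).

d = 42.7 mm

σ_allow = σ_y/n = 227/3.8 = 59.74 MPa.
For a solid shaft σ_b = 32M/(πd³) and τ = 16T/(πd³), so the von Mises stress is σ' = (16/πd³)·√(4M²+3T²).
√(4M²+3T²) = √(4×(419000)² + 3×(205000)²) = 910100 N·mm.
d³ = 16×910100/(π×59.74) = 77590 mm³.
d = 42.65 mm.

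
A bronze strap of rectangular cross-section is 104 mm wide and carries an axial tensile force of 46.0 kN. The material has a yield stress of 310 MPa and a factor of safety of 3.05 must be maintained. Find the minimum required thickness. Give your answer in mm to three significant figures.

σ_allow = 310/3.05 = 101.6 MPa.
Required area A = F/σ_allow = 46000/101.6 = 452.6 mm².
t = A/w = 452.6/104 = 4.352 mm.

t = 4.35 mm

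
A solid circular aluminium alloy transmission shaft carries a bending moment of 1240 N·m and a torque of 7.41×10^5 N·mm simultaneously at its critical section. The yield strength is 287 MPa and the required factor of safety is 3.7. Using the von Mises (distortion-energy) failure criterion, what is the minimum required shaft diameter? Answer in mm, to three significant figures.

σ_allow = σ_y/n = 287/3.7 = 77.57 MPa.
For a solid shaft σ_b = 32M/(πd³) and τ = 16T/(πd³), so the von Mises stress is σ' = (16/πd³)·√(4M²+3T²).
√(4M²+3T²) = √(4×(1.240×10^6)² + 3×(741000)²) = 2.792×10^6 N·mm.
d³ = 16×2.792×10^6/(π×77.57) = 183300 mm³.
d = 56.81 mm.

d = 56.8 mm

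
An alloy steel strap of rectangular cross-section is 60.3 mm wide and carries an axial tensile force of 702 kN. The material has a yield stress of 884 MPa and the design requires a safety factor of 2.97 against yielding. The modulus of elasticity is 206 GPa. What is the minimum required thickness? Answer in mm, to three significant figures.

σ_allow = 884/2.97 = 297.6 MPa.
Required area A = F/σ_allow = 702000/297.6 = 2359 mm².
t = A/w = 2359/60.3 = 39.11 mm.

t = 39.1 mm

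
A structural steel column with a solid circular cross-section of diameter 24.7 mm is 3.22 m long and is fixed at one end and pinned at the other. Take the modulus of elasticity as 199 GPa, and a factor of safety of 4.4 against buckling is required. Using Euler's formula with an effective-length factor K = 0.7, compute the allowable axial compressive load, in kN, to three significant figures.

I = πd⁴/64 = π×24.7⁴/64 = 18270 mm⁴.
Effective length L_e = KL = 0.7×3.22 m = 2254 mm.
Euler critical load P_cr = π²EI/L_e² = π²×199000×18270/2254² = 7063 N.
P_allow = P_cr/n = 7063/4.4 = 1605 N.

P_allow = 1.61 kN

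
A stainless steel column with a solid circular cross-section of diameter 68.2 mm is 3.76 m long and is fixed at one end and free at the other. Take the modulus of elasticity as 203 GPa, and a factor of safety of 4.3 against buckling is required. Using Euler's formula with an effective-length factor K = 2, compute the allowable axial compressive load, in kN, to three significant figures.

P_allow = 8.75 kN

I = πd⁴/64 = π×68.2⁴/64 = 1.062×10^6 mm⁴.
Effective length L_e = KL = 2×3.76 m = 7520 mm.
Euler critical load P_cr = π²EI/L_e² = π²×203000×1.062×10^6/7520² = 37620 N.
P_allow = P_cr/n = 37620/4.3 = 8750 N.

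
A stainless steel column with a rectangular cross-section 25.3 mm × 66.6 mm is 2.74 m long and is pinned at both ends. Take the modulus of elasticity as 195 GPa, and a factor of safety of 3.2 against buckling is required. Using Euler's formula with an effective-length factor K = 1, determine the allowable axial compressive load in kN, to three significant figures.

Buckling occurs about the weak axis: I_min = h·b³/12 = 66.6×25.3³/12 = 89880 mm⁴ (b = 25.3 mm is the smaller dimension).
Effective length L_e = KL = 1×2.74 m = 2740 mm.
Euler critical load P_cr = π²EI/L_e² = π²×195000×89880/2740² = 23040 N.
P_allow = P_cr/n = 23040/3.2 = 7200 N.

P_allow = 7.20 kN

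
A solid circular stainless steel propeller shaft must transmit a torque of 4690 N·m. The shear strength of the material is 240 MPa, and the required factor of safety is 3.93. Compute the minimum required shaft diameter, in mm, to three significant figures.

Allowable shear stress τ_allow = 240/3.93 = 61.07 MPa.
For a solid shaft τ = 16T/(πd³), so d³ = 16T/(π τ_allow) = 16×4690000/(π×61.07) = 391100 mm³.
d = (391100)^(1/3) = 73.13 mm.

d = 73.1 mm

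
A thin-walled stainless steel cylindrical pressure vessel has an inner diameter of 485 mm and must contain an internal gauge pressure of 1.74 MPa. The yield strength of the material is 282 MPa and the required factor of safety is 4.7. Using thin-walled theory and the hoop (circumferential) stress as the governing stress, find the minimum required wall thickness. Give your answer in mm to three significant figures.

σ_allow = 282/4.7 = 60.00 MPa.
Hoop stress σ_h = pD/(2t), so t = pD/(2σ_allow) = 1.74×485/(2×60.00) = 7.032 mm.

t = 7.03 mm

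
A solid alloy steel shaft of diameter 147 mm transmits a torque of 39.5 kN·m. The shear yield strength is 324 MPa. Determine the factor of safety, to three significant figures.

n = 5.12

τ = 16T/(πd³) = 16×3.9500×10^7/(π×147³) = 63.33 MPa.
n = τ_limit/τ = 324/63.33 = 5.116.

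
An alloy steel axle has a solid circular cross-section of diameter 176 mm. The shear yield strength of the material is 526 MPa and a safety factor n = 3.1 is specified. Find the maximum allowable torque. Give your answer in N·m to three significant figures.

τ_allow = 526/3.1 = 169.7 MPa.
For a solid shaft T_allow = τ_allow·πd³/16; πd³/16 = π×176³/16 = 1.070×10^6 mm³.
T_allow = 169.7×1.070×10^6 = 1.816×10^8 N·mm = 181600 N·m.

T_allow = 1.82×10^5 N·m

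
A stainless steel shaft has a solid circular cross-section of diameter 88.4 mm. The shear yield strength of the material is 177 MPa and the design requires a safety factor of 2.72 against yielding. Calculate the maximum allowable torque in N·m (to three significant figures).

τ_allow = 177/2.72 = 65.07 MPa.
For a solid shaft T_allow = τ_allow·πd³/16; πd³/16 = π×88.4³/16 = 135600 mm³.
T_allow = 65.07×135600 = 8.827×10^6 N·mm = 8827 N·m.

T_allow = 8830 N·m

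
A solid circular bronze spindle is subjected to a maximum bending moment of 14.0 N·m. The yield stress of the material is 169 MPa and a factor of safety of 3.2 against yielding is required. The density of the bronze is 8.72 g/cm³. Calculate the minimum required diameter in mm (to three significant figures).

d = 13.9 mm

σ_allow = 169/3.2 = 52.81 MPa.
For a solid circular section σ = 32M/(πd³), so d³ = 32M/(π σ_allow) = 32×14000/(π×52.81) = 2700 mm³.
d = 13.93 mm.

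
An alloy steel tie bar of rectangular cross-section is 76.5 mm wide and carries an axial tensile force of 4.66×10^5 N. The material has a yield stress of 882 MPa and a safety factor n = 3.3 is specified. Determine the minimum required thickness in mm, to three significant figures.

t = 22.8 mm

σ_allow = 882/3.3 = 267.3 MPa.
Required area A = F/σ_allow = 466000/267.3 = 1744 mm².
t = A/w = 1744/76.5 = 22.79 mm.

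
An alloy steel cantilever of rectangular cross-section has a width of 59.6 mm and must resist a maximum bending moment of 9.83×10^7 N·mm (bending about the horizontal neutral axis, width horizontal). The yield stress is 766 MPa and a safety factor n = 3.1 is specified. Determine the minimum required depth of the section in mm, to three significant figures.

σ_allow = 766/3.1 = 247.1 MPa.
For a rectangular section σ = 6M/(bh²), so h² = 6M/(b σ_allow) = 6×9.8300×10^7/(59.6×247.1) = 40050 mm².
h = 200.1 mm.

h = 200 mm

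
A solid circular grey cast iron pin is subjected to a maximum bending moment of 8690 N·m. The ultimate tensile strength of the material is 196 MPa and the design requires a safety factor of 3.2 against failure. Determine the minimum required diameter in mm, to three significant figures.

d = 113 mm

σ_allow = 196/3.2 = 61.25 MPa.
For a solid circular section σ = 32M/(πd³), so d³ = 32M/(π σ_allow) = 32×8690000/(π×61.25) = 1.445×10^6 mm³.
d = 113.1 mm.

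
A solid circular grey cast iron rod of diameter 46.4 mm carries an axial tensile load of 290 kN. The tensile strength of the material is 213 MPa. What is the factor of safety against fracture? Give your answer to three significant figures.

A = πd²/4 = 1691 mm².
σ = F/A = 290000/1691 = 171.5 MPa.
n = 213/171.5 = 1.242.

n = 1.24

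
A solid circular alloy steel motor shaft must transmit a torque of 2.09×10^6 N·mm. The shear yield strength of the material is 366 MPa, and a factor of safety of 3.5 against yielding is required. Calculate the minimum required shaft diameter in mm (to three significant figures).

Allowable shear stress τ_allow = 366/3.5 = 104.6 MPa.
For a solid shaft τ = 16T/(πd³), so d³ = 16T/(π τ_allow) = 16×2090000/(π×104.6) = 101800 mm³.
d = (101800)^(1/3) = 46.69 mm.

d = 46.7 mm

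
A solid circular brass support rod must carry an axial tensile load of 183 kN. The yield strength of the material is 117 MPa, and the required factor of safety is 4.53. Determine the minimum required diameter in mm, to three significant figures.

Allowable stress σ_allow = 117/4.53 = 25.83 MPa.
Required area A = F/σ_allow = 183000/25.83 = 7085 mm².
A = πd²/4 → d = √(4A/π) = 94.98 mm.

d = 95.0 mm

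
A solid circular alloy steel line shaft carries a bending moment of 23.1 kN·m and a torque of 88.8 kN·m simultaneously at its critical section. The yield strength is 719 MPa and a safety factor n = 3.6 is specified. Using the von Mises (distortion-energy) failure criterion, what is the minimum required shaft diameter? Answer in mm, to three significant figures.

σ_allow = σ_y/n = 719/3.6 = 199.7 MPa.
For a solid shaft σ_b = 32M/(πd³) and τ = 16T/(πd³), so the von Mises stress is σ' = (16/πd³)·√(4M²+3T²).
√(4M²+3T²) = √(4×(2.310×10^7)² + 3×(8.880×10^7)²) = 1.606×10^8 N·mm.
d³ = 16×1.606×10^8/(π×199.7) = 4.095×10^6 mm³.
d = 160.0 mm.

d = 160 mm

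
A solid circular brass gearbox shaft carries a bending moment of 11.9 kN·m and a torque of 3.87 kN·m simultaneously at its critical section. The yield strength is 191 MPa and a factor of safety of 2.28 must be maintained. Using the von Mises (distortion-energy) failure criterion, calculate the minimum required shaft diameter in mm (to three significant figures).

σ_allow = σ_y/n = 191/2.28 = 83.77 MPa.
For a solid shaft σ_b = 32M/(πd³) and τ = 16T/(πd³), so the von Mises stress is σ' = (16/πd³)·√(4M²+3T²).
√(4M²+3T²) = √(4×(1.190×10^7)² + 3×(3.870×10^6)²) = 2.473×10^7 N·mm.
d³ = 16×2.473×10^7/(π×83.77) = 1.503×10^6 mm³.
d = 114.6 mm.

d = 115 mm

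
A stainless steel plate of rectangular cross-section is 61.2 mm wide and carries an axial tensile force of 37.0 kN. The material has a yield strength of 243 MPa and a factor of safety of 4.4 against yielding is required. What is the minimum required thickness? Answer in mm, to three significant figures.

σ_allow = 243/4.4 = 55.23 MPa.
Required area A = F/σ_allow = 37000/55.23 = 670.0 mm².
t = A/w = 670.0/61.2 = 10.95 mm.

t = 10.9 mm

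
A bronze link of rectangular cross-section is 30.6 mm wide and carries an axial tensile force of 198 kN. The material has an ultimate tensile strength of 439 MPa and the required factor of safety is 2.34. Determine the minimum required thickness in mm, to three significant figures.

σ_allow = 439/2.34 = 187.6 MPa.
Required area A = F/σ_allow = 198000/187.6 = 1055 mm².
t = A/w = 1055/30.6 = 34.49 mm.

t = 34.5 mm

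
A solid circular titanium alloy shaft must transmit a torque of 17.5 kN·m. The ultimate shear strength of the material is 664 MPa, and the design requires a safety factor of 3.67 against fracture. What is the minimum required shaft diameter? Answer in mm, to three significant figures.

d = 79.0 mm

Allowable shear stress τ_allow = 664/3.67 = 180.9 MPa.
For a solid shaft τ = 16T/(πd³), so d³ = 16T/(π τ_allow) = 16×1.7500×10^7/(π×180.9) = 492600 mm³.
d = (492600)^(1/3) = 78.98 mm.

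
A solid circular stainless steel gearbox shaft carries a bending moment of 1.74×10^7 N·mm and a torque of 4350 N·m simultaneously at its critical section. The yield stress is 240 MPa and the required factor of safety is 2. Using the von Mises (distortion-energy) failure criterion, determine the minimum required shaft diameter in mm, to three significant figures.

d = 115 mm

σ_allow = σ_y/n = 240/2 = 120.0 MPa.
For a solid shaft σ_b = 32M/(πd³) and τ = 16T/(πd³), so the von Mises stress is σ' = (16/πd³)·√(4M²+3T²).
√(4M²+3T²) = √(4×(1.740×10^7)² + 3×(4.350×10^6)²) = 3.561×10^7 N·mm.
d³ = 16×3.561×10^7/(π×120.0) = 1.511×10^6 mm³.
d = 114.8 mm.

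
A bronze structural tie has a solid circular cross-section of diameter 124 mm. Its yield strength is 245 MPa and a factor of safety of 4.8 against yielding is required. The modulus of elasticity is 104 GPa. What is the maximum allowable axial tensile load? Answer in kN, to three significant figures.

σ_allow = 245/4.8 = 51.04 MPa.
A = πd²/4 = π×124²/4 = 12080 mm².
F_allow = σ_allow × A = 51.04×12080 = 616400 N.

F_allow = 616 kN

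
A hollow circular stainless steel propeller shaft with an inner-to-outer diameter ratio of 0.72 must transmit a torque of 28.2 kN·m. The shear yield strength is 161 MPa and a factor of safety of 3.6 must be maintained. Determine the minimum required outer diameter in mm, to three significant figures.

d_o = 164 mm

τ_allow = 161/3.6 = 44.72 MPa.
For a hollow shaft τ = 16T/[πd_o³(1−k⁴)] with k = 0.72, so 1−k⁴ = 0.7313.
d_o³ = 16T/[π τ_allow (1−k⁴)] = 16×2.8200×10^7/(π×44.72×0.7313) = 4.392×10^6 mm³.
d_o = 163.8 mm.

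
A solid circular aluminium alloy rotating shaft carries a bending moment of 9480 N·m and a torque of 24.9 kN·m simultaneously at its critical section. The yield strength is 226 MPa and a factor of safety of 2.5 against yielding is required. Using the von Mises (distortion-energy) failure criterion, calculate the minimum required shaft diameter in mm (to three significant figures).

d = 138 mm

σ_allow = σ_y/n = 226/2.5 = 90.40 MPa.
For a solid shaft σ_b = 32M/(πd³) and τ = 16T/(πd³), so the von Mises stress is σ' = (16/πd³)·√(4M²+3T²).
√(4M²+3T²) = √(4×(9.480×10^6)² + 3×(2.490×10^7)²) = 4.711×10^7 N·mm.
d³ = 16×4.711×10^7/(π×90.40) = 2.654×10^6 mm³.
d = 138.5 mm.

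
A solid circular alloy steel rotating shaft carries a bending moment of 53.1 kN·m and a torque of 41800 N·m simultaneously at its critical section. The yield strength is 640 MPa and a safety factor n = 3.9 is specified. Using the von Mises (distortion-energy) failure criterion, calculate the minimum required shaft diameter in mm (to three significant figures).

d = 159 mm

σ_allow = σ_y/n = 640/3.9 = 164.1 MPa.
For a solid shaft σ_b = 32M/(πd³) and τ = 16T/(πd³), so the von Mises stress is σ' = (16/πd³)·√(4M²+3T²).
√(4M²+3T²) = √(4×(5.310×10^7)² + 3×(4.180×10^7)²) = 1.285×10^8 N·mm.
d³ = 16×1.285×10^8/(π×164.1) = 3.989×10^6 mm³.
d = 158.6 mm.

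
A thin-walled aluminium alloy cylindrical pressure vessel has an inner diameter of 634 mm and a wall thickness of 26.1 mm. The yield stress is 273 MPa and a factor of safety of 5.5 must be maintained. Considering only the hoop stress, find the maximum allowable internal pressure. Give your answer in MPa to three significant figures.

p_allow = 4.09 MPa

σ_allow = 273/5.5 = 49.64 MPa.
σ_h = pD/(2t) → p_allow = 2σ_allow t/D = 2×49.64×26.1/634 = 4.087 MPa.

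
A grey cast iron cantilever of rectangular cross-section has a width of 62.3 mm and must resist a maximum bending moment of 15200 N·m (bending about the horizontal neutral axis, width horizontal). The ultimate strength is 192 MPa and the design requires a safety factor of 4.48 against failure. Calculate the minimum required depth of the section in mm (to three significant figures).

σ_allow = 192/4.48 = 42.86 MPa.
For a rectangular section σ = 6M/(bh²), so h² = 6M/(b σ_allow) = 6×1.5200×10^7/(62.3×42.86) = 34160 mm².
h = 184.8 mm.

h = 185 mm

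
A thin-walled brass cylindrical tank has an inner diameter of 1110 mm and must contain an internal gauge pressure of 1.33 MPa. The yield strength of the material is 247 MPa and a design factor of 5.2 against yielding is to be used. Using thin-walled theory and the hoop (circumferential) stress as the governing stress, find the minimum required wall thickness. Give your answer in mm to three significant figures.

t = 15.5 mm

σ_allow = 247/5.2 = 47.50 MPa.
Hoop stress σ_h = pD/(2t), so t = pD/(2σ_allow) = 1.33×1110/(2×47.50) = 15.54 mm.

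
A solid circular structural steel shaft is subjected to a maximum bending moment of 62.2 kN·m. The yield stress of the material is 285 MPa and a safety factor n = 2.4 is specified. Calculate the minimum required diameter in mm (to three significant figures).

d = 175 mm

σ_allow = 285/2.4 = 118.8 MPa.
For a solid circular section σ = 32M/(πd³), so d³ = 32M/(π σ_allow) = 32×6.2200×10^7/(π×118.8) = 5.335×10^6 mm³.
d = 174.7 mm.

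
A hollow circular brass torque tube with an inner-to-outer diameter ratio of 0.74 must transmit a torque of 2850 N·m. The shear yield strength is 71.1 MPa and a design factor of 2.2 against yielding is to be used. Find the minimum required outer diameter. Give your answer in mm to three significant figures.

d_o = 86.2 mm

τ_allow = 71.1/2.2 = 32.32 MPa.
For a hollow shaft τ = 16T/[πd_o³(1−k⁴)] with k = 0.74, so 1−k⁴ = 0.7001.
d_o³ = 16T/[π τ_allow (1−k⁴)] = 16×2850000/(π×32.32×0.7001) = 641500 mm³.
d_o = 86.24 mm.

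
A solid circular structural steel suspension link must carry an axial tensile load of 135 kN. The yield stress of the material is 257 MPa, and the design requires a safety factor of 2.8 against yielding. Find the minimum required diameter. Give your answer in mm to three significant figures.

Allowable stress σ_allow = 257/2.8 = 91.79 MPa.
Required area A = F/σ_allow = 135000/91.79 = 1471 mm².
A = πd²/4 → d = √(4A/π) = 43.27 mm.

d = 43.3 mm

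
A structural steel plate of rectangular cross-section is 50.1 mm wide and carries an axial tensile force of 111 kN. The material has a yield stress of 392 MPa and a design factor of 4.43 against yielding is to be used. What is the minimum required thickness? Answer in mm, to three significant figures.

σ_allow = 392/4.43 = 88.49 MPa.
Required area A = F/σ_allow = 111000/88.49 = 1254 mm².
t = A/w = 1254/50.1 = 25.04 mm.

t = 25.0 mm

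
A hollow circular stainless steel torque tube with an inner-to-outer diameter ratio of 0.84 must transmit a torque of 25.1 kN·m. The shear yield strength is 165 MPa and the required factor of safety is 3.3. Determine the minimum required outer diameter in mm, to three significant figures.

d_o = 172 mm

τ_allow = 165/3.3 = 50.00 MPa.
For a hollow shaft τ = 16T/[πd_o³(1−k⁴)] with k = 0.84, so 1−k⁴ = 0.5021.
d_o³ = 16T/[π τ_allow (1−k⁴)] = 16×2.5100×10^7/(π×50.00×0.5021) = 5.092×10^6 mm³.
d_o = 172.0 mm.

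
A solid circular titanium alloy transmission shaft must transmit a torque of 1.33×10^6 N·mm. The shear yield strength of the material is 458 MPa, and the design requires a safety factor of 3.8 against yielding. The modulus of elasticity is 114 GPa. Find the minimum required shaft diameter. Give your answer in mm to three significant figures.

d = 38.3 mm

Allowable shear stress τ_allow = 458/3.8 = 120.5 MPa.
For a solid shaft τ = 16T/(πd³), so d³ = 16T/(π τ_allow) = 16×1330000/(π×120.5) = 56200 mm³.
d = (56200)^(1/3) = 38.30 mm.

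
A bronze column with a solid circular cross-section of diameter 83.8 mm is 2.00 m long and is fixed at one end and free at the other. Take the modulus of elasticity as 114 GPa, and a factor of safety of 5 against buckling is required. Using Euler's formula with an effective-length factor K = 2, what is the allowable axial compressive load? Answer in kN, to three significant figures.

P_allow = 34.0 kN

I = πd⁴/64 = π×83.8⁴/64 = 2.421×10^6 mm⁴.
Effective length L_e = KL = 2×2.00 m = 4000 mm.
Euler critical load P_cr = π²EI/L_e² = π²×114000×2.421×10^6/4000² = 170200 N.
P_allow = P_cr/n = 170200/5 = 34050 N.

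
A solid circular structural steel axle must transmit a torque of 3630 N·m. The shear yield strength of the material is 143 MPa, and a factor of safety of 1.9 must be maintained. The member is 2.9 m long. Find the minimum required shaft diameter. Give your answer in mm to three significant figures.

Allowable shear stress τ_allow = 143/1.9 = 75.26 MPa.
For a solid shaft τ = 16T/(πd³), so d³ = 16T/(π τ_allow) = 16×3630000/(π×75.26) = 245600 mm³.
d = (245600)^(1/3) = 62.63 mm.

d = 62.6 mm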